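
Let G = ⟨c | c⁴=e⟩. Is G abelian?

G has a single generator, so G is cyclic and hence abelian.

Answer: Yes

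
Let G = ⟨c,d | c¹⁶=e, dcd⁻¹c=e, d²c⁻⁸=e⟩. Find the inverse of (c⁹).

The order of (c⁹) is 16 (smallest k with (c⁹)ᵏ = e), so (c⁹)⁻¹ = (c⁹)¹⁵ = c⁷.
Check: (c⁹) · (c⁷) → (c⁹) · c⁷ = e, giving e as required.

Answer: c⁷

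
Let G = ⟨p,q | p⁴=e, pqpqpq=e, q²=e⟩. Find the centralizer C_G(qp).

⟨qp⟩ ⊆ C_G(qp) since powers of qp commute with qp; so |C_G(qp)| ≥ |⟨qp⟩| = 3.
By orbit–stabilizer, |C_G(qp)| = |G| / |conj. class of qp| = 24 / 8 = 3.
The 3 elements commuting with qp are {e, p³q, qp}.

Answer: {e, p³q, qp}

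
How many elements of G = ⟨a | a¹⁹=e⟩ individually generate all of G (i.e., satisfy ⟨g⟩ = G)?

G is cyclic of order 19. An element generates G iff its order is 19, and a cyclic group of order 19 has exactly φ(19) = 18 such elements.

Answer: 18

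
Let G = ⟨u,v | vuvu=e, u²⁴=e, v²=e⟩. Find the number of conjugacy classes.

The conjugacy classes (representative and size) are:
  [e] (size 1), [u²³] (size 2), [u²] (size 2), [u³] (size 2), [u²⁰] (size 2), [u¹⁹] (size 2), [u⁶] (size 2), [u⁷] (size 2), [u⁸] (size 2), [u⁹] (size 2), [u¹⁴] (size 2), [u¹¹] (size 2), [u¹²] (size 1), [u⁴v] (size 12), [u⁵v] (size 12).
Class equation: 1 + 2 + 2 + 2 + 2 + 2 + 2 + 2 + 2 + 2 + 2 + 2 + 1 + 12 + 12 = 48 = |G|. So G has 15 conjugacy classes.

Answer: 15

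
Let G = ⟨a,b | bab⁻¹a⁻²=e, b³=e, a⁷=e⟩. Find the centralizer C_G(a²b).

⟨a²b⟩ ⊆ C_G(a²b) since powers of a²b commute with a²b; so |C_G(a²b)| ≥ |⟨a²b⟩| = 3.
By orbit–stabilizer, |C_G(a²b)| = |G| / |conj. class of a²b| = 21 / 7 = 3.
The 3 elements commuting with a²b are {e, a²b, a⁶b²}.

Answer: {e, a²b, a⁶b²}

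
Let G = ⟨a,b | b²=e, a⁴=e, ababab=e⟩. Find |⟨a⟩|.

|⟨a⟩| equals the order of a. Compute successive powers until reaching e:
  a¹ = a, a² = a², a³ = a³, a⁴ = e.
The smallest positive k with aᵏ = e is 4, so |⟨a⟩| = 4.

Answer: 4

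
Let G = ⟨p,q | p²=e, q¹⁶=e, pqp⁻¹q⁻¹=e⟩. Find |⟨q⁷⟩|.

|⟨q⁷⟩| equals the order of q⁷. Compute successive powers until reaching e:
  (q⁷)¹ = q⁷, (q⁷)² = q¹⁴, (q⁷)³ = q⁵, (q⁷)⁴ = q¹², (q⁷)⁵ = q³, (q⁷)⁶ = q¹⁰, (q⁷)⁷ = q, (q⁷)⁸ = q⁸, (q⁷)⁹ = q¹⁵, (q⁷)¹⁰ = q⁶, (q⁷)¹¹ = q¹³, (q⁷)¹² = q⁴, (q⁷)¹³ = q¹¹, (q⁷)¹⁴ = q², (q⁷)¹⁵ = q⁹, (q⁷)¹⁶ = e.
The smallest positive k with (q⁷)ᵏ = e is 16, so |⟨q⁷⟩| = 16.

Answer: 16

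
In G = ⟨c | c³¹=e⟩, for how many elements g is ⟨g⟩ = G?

G is cyclic of order 31. An element generates G iff its order is 31, and a cyclic group of order 31 has exactly φ(31) = 30 such elements.

Answer: 30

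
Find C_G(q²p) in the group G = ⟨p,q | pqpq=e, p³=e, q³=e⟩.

⟨q²p⟩ ⊆ C_G(q²p) since powers of q²p commute with q²p; so |C_G(q²p)| ≥ |⟨q²p⟩| = 3.
By orbit–stabilizer, |C_G(q²p)| = |G| / |conj. class of q²p| = 12 / 4 = 3.
The 3 elements commuting with q²p are {e, p²q, q²p}.

Answer: {e, p²q, q²p}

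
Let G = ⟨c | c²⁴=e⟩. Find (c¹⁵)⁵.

Compute successive powers of (c¹⁵), reducing at each step:
  (c¹⁵)²: (c¹⁵) · c¹⁵ = c⁶
  (c¹⁵)³: (c⁶) · c¹⁵ = c²¹
  (c¹⁵)⁴: (c²¹) · c¹⁵ = c¹²
  (c¹⁵)⁵: (c¹²) · c¹⁵ = c³

Answer: c³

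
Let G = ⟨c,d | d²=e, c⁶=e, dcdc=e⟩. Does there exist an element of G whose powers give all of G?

Every cyclic group is abelian. But c·d = cd while d·c = c⁵d, so c·d ≠ d·c and G is not abelian. Hence G is not cyclic.

Answer: No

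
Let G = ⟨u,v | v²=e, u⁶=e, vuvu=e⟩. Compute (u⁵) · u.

Compute (u⁵) · u by multiplying left to right and reducing via the relations at each step:
  (u⁵) · u = e

Answer: e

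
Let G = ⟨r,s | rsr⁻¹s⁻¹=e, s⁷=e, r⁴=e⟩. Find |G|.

Enumerate words in the generators, reducing via the relations: the distinct elements are
  {e, r, s, rs, r², r³, s², s³, s⁴, s⁵, s⁶, rs², rs³, rs⁴, rs⁵, rs⁶, r²s, r³s, r²s², r²s³, r²s⁴, r²s⁵, r²s⁶, r³s², r³s³, r³s⁴, r³s⁵, r³s⁶}.
No further products give new elements, so |G| = 28.

Answer: 28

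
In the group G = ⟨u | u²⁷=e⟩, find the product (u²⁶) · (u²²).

Compute (u²⁶) · (u²²) by multiplying left to right and reducing via the relations at each step:
  (u²⁶) · u²² = u²¹

Answer: u²¹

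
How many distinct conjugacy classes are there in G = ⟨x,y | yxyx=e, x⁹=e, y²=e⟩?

The conjugacy classes (representative and size) are:
  [e] (size 1), [x⁸] (size 2), [x⁷] (size 2), [x⁶] (size 2), [x⁵] (size 2), [x⁴y] (size 9).
Class equation: 1 + 2 + 2 + 2 + 2 + 9 = 18 = |G|. So G has 6 conjugacy classes.

Answer: 6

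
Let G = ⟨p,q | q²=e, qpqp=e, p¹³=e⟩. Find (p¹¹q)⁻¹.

The order of (p¹¹q) is 2 (smallest k with (p¹¹q)ᵏ = e), so (p¹¹q)⁻¹ = (p¹¹q)¹ = p¹¹q.
Check: (p¹¹q) · (p¹¹q) → (p¹¹q) · p¹¹ = q;   q · q = e, giving e as required.

Answer: p¹¹q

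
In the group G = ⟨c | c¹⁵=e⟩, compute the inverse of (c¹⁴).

The order of (c¹⁴) is 15 (smallest k with (c¹⁴)ᵏ = e), so (c¹⁴)⁻¹ = (c¹⁴)¹⁴ = c.
Check: (c¹⁴) · c → (c¹⁴) · c = e, giving e as required.

Answer: c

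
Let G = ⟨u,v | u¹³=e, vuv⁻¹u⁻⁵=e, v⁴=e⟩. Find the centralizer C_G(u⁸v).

⟨u⁸v⟩ ⊆ C_G(u⁸v) since powers of u⁸v commute with u⁸v; so |C_G(u⁸v)| ≥ |⟨u⁸v⟩| = 4.
By orbit–stabilizer, |C_G(u⁸v)| = |G| / |conj. class of u⁸v| = 52 / 13 = 4.
The 4 elements commuting with u⁸v are {e, uv³, u⁸v, u⁹v²}.

Answer: {e, uv³, u⁸v, u⁹v²}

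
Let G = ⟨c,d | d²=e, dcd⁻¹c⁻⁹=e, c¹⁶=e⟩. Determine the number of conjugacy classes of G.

The conjugacy classes (representative and size) are:
  [e] (size 1), [c⁹] (size 2), [c²] (size 1), [c³] (size 2), [c⁴] (size 1), [c¹³] (size 2), [c⁶] (size 1), [c¹⁵] (size 2), [c⁸] (size 1), [c¹⁰] (size 1), [c¹²] (size 1), [c¹⁴] (size 1), [d] (size 2), [cd] (size 2), [c²d] (size 2), [c¹¹d] (size 2), [c⁴d] (size 2), [c¹³d] (size 2), [c¹⁴d] (size 2), [c¹⁵d] (size 2).
Class equation: 1 + 2 + 1 + 2 + 1 + 2 + 1 + 2 + 1 + 1 + 1 + 1 + 2 + 2 + 2 + 2 + 2 + 2 + 2 + 2 = 32 = |G|. So G has 20 conjugacy classes.

Answer: 20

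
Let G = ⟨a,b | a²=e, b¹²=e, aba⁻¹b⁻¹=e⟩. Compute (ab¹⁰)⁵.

Compute successive powers of (ab¹⁰), reducing at each step:
  (ab¹⁰)²: (ab¹⁰) · a = b¹⁰;   (b¹⁰) · b¹⁰ = b⁸
  (ab¹⁰)³: (b⁸) · a = ab⁸;   (ab⁸) · b¹⁰ = ab⁶
  (ab¹⁰)⁴: (ab⁶) · a = b⁶;   (b⁶) · b¹⁰ = b⁴
  (ab¹⁰)⁵: (b⁴) · a = ab⁴;   (ab⁴) · b¹⁰ = ab²

Answer: ab²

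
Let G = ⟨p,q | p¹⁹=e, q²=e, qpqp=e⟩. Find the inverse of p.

The order of p is 19 (smallest k with pᵏ = e), so p⁻¹ = p¹⁸ = p¹⁸.
Check: p · (p¹⁸) → p · p¹⁸ = e, giving e as required.

Answer: p¹⁸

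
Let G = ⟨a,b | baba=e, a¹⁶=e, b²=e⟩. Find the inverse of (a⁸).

The order of (a⁸) is 2 (smallest k with (a⁸)ᵏ = e), so (a⁸)⁻¹ = (a⁸)¹ = a⁸.
Check: (a⁸) · (a⁸) → (a⁸) · a⁸ = e, giving e as required.

Answer: a⁸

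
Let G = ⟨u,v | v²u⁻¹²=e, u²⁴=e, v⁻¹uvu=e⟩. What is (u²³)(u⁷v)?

Compute (u²³) · (u⁷v) by multiplying left to right and reducing via the relations at each step:
  (u²³) · u⁷ = u⁶
  (u⁶) · v = u⁶v

Answer: u⁶v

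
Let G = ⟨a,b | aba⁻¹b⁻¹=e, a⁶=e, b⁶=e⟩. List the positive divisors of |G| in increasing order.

|G| = 36 = 2² · 3². By Lagrange's theorem the order of any subgroup divides 36; the divisors of 36 are 1, 2, 3, 4, 6, 9, 12, 18, 36.

Answer: 1, 2, 3, 4, 6, 9, 12, 18, 36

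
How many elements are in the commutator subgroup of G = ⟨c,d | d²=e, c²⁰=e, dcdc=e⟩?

G' = [G, G] is generated by all commutators. The generator-pair commutators are: [c, d] = c².
The subgroup they normally generate is {e, c², c⁴, c⁶, c⁸, c¹⁰, c¹², c¹⁴, c¹⁶, c¹⁸}, of order 10.
Check: |G/G'| = 40/10 = 4 is the order of the abelianisation.

Answer: 10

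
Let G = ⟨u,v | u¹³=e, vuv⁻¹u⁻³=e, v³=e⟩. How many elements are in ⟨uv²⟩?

|⟨uv²⟩| equals the order of uv². Compute successive powers until reaching e:
  (uv²)¹ = uv², (uv²)² = u¹⁰v, (uv²)³ = e.
The smallest positive k with (uv²)ᵏ = e is 3, so |⟨uv²⟩| = 3.

Answer: 3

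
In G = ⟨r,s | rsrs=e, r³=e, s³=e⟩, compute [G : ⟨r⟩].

First find ord(r) by computing successive powers:
  r¹ = r, r² = r², r³ = e.
So |⟨r⟩| = ord(r) = 3. With |G| = 12, by Lagrange [G : ⟨r⟩] = 12/3 = 4.

Answer: 4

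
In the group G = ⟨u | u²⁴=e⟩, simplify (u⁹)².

Compute successive powers of (u⁹), reducing at each step:
  (u⁹)²: (u⁹) · u⁹ = u¹⁸

Answer: u¹⁸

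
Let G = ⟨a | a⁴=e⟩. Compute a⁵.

Compute successive powers of a, reducing at each step:
  a²: a · a = a²
  a³: (a²) · a = a³
  a⁴: (a³) · a = e
  a⁵: e · a = a

Answer: a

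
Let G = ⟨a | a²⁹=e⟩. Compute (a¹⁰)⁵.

Compute successive powers of (a¹⁰), reducing at each step:
  (a¹⁰)²: (a¹⁰) · a¹⁰ = a²⁰
  (a¹⁰)³: (a²⁰) · a¹⁰ = a
  (a¹⁰)⁴: a · a¹⁰ = a¹¹
  (a¹⁰)⁵: (a¹¹) · a¹⁰ = a²¹

Answer: a²¹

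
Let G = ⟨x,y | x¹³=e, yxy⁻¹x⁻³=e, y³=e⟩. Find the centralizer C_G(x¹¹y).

⟨x¹¹y⟩ ⊆ C_G(x¹¹y) since powers of x¹¹y commute with x¹¹y; so |C_G(x¹¹y)| ≥ |⟨x¹¹y⟩| = 3.
By orbit–stabilizer, |C_G(x¹¹y)| = |G| / |conj. class of x¹¹y| = 39 / 13 = 3.
The 3 elements commuting with x¹¹y are {e, x⁵y², x¹¹y}.

Answer: {e, x⁵y², x¹¹y}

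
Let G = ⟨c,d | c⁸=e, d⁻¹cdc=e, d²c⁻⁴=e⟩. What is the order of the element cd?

Compute successive powers until reaching e:
  (cd)¹ = cd, (cd)² = c⁴, (cd)³ = cd⁻¹, (cd)⁴ = e.
The smallest positive k with (cd)ᵏ = e is 4.

Answer: 4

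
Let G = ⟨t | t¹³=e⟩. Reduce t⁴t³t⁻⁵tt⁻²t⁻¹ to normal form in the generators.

Multiply left to right, reducing at each step:
  (t⁴) · t³ = t⁷
  (t⁷) · t⁻⁵ = t²
  (t²) · t = t³
  (t³) · t⁻² = t
  t · t⁻¹ = e

Answer: e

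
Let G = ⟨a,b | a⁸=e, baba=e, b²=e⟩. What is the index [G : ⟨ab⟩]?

First find ord(ab) by computing successive powers:
  (ab)¹ = ab, (ab)² = e.
So |⟨ab⟩| = ord(ab) = 2. With |G| = 16, by Lagrange [G : ⟨ab⟩] = 16/2 = 8.

Answer: 8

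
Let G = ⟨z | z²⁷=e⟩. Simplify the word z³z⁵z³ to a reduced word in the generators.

Multiply left to right, reducing at each step:
  (z³) · z⁵ = z⁸
  (z⁸) · z³ = z¹¹

Answer: z¹¹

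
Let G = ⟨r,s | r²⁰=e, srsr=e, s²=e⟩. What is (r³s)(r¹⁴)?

Compute (r³s) · (r¹⁴) by multiplying left to right and reducing via the relations at each step:
  (r³s) · r¹⁴ = r⁹s

Answer: r⁹s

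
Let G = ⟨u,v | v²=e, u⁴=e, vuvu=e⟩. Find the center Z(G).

An element z ∈ Z(G) iff z commutes with every generator.
For example u² is central: (u²)·u = u³ = u·(u²); (u²)·v = u²v = v·(u²).
Whereas u ∉ Z(G) since u·v = uv ≠ u³v = v·u.
Checking each of the 8 elements this way gives Z(G) = {e, u²}, of order 2.

Answer: {e, u²}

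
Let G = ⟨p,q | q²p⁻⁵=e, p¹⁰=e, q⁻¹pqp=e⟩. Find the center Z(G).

An element z ∈ Z(G) iff z commutes with every generator.
For example p⁵ is central: (p⁵)·p = p⁶ = p·(p⁵); (p⁵)·q = q⁻¹ = q·(p⁵).
Whereas p ∉ Z(G) since p·q = pq ≠ p⁴q⁻¹ = q·p.
Checking each of the 20 elements this way gives Z(G) = {e, p⁵}, of order 2.

Answer: {e, p⁵}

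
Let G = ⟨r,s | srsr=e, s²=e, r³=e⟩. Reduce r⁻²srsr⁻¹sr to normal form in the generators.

Multiply left to right, reducing at each step:
  r · s = rs
  (rs) · r = s
  s · s = e
  e · r⁻¹ = r²
  (r²) · s = r²s
  (r²s) · r = rs

Answer: rs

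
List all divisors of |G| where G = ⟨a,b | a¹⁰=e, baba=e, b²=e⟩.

|G| = 20 = 2² · 5. By Lagrange's theorem the order of any subgroup divides 20; the divisors of 20 are 1, 2, 4, 5, 10, 20.

Answer: 1, 2, 4, 5, 10, 20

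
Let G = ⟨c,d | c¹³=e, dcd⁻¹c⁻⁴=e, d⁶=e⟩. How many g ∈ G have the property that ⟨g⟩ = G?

⟨g⟩ = G would require ord(g) = |G| = 78, but the maximum element order in G is 13 < 78. So G is not cyclic and no single element generates it: the count is 0.

Answer: 0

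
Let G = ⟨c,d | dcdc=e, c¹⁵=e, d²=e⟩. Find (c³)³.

Compute successive powers of (c³), reducing at each step:
  (c³)²: (c³) · c³ = c⁶
  (c³)³: (c⁶) · c³ = c⁹

Answer: c⁹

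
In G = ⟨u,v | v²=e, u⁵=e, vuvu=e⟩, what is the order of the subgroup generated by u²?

|⟨u²⟩| equals the order of u². Compute successive powers until reaching e:
  (u²)¹ = u², (u²)² = u⁴, (u²)³ = u, (u²)⁴ = u³, (u²)⁵ = e.
The smallest positive k with (u²)ᵏ = e is 5, so |⟨u²⟩| = 5.

Answer: 5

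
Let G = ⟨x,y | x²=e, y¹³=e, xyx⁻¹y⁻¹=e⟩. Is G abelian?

Each pair of generators commutes: x·y = xy = y·x. Since the generators pairwise commute, every element of G commutes with every other, so G is abelian.

Answer: Yes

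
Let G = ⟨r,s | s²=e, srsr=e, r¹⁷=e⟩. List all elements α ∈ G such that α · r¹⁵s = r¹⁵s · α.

⟨r¹⁵s⟩ ⊆ C_G(r¹⁵s) since powers of r¹⁵s commute with r¹⁵s; so |C_G(r¹⁵s)| ≥ |⟨r¹⁵s⟩| = 2.
By orbit–stabilizer, |C_G(r¹⁵s)| = |G| / |conj. class of r¹⁵s| = 34 / 17 = 2.
The 2 elements commuting with r¹⁵s are {e, r¹⁵s}.

Answer: {e, r¹⁵s}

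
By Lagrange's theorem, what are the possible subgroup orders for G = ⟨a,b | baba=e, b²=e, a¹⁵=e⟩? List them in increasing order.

|G| = 30 = 2 · 3 · 5. By Lagrange's theorem the order of any subgroup divides 30; the divisors of 30 are 1, 2, 3, 5, 6, 10, 15, 30.

Answer: 1, 2, 3, 5, 6, 10, 15, 30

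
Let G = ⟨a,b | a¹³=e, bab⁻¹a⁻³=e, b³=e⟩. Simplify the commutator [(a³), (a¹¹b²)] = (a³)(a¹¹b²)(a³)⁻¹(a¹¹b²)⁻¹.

[(a³), (a¹¹b²)] = (a³)·(a¹¹b²)·(a³)⁻¹·(a¹¹b²)⁻¹.
  (a³) · (a¹¹b²) = ab²
  (ab²) · (a¹⁰) = b²
  (b²) · (a⁶b) = a²

Answer: a²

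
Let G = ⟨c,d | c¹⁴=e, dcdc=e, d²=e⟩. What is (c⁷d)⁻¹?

The order of (c⁷d) is 2 (smallest k with (c⁷d)ᵏ = e), so (c⁷d)⁻¹ = (c⁷d)¹ = c⁷d.
Check: (c⁷d) · (c⁷d) → (c⁷d) · c⁷ = d;   d · d = e, giving e as required.

Answer: c⁷d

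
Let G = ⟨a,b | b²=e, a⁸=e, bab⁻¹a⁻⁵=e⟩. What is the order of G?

Enumerate words in the generators, reducing via the relations: the distinct elements are
  {a, b, e, ab, a², a³, a⁴, a⁵, a⁶, a⁷, a²b, a³b, a⁴b, a⁵b, a⁶b, a⁷b}.
No further products give new elements, so |G| = 16.

Answer: 16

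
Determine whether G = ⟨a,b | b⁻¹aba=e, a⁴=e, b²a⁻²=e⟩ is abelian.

a·b = ab but b·a = ab⁻¹, so a·b ≠ b·a and G is not abelian.

Answer: No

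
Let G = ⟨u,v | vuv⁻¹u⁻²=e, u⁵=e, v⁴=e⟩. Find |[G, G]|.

G' = [G, G] is generated by all commutators. The generator-pair commutators are: [u, v] = u⁴.
The subgroup they normally generate is {e, u, u², u³, u⁴}, of order 5.
Check: |G/G'| = 20/5 = 4 is the order of the abelianisation.

Answer: 5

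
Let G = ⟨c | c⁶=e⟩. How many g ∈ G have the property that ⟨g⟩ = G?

G is cyclic of order 6. An element generates G iff its order is 6, and a cyclic group of order 6 has exactly φ(6) = 2 such elements.

Answer: 2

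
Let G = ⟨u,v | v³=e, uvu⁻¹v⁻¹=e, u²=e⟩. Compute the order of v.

Compute successive powers until reaching e:
  v¹ = v, v² = v², v³ = e.
The smallest positive k with vᵏ = e is 3.

Answer: 3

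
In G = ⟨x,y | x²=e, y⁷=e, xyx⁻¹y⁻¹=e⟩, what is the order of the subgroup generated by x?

|⟨x⟩| equals the order of x. Compute successive powers until reaching e:
  x¹ = x, x² = e.
The smallest positive k with xᵏ = e is 2, so |⟨x⟩| = 2.

Answer: 2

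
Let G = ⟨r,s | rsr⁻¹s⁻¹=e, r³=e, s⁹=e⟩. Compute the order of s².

Compute successive powers until reaching e:
  (s²)¹ = s², (s²)² = s⁴, (s²)³ = s⁶, (s²)⁴ = s⁸, (s²)⁵ = s, (s²)⁶ = s³, (s²)⁷ = s⁵, (s²)⁸ = s⁷, (s²)⁹ = e.
The smallest positive k with (s²)ᵏ = e is 9.

Answer: 9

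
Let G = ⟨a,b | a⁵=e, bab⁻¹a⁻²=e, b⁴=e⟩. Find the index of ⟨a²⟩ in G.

First find ord(a²) by computing successive powers:
  (a²)¹ = a², (a²)² = a⁴, (a²)³ = a, (a²)⁴ = a³, (a²)⁵ = e.
So |⟨a²⟩| = ord(a²) = 5. With |G| = 20, by Lagrange [G : ⟨a²⟩] = 20/5 = 4.

Answer: 4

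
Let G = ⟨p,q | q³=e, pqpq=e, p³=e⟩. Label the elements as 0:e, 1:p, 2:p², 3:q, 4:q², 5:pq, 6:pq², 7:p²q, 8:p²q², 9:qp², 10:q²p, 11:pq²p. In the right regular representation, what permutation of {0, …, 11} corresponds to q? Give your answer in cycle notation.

(0 3 4)(1 5 6)(2 7 8)(9 11 10)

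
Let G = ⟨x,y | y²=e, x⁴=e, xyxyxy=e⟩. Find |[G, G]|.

G' = [G, G] is generated by all commutators. The generator-pair commutators are: [x, y] = x²yx.
The subgroup they normally generate is {e, x², xy, yx³, x²yx, x³y, x²yx³, yx, xyx², yx²y, x²yx²y, x³yx²}, of order 12.
Check: |G/G'| = 24/12 = 2 is the order of the abelianisation.

Answer: 12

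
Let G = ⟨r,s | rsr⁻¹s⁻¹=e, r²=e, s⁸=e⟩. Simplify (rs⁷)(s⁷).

Compute (rs⁷) · (s⁷) by multiplying left to right and reducing via the relations at each step:
  (rs⁷) · s⁷ = rs⁶

Answer: rs⁶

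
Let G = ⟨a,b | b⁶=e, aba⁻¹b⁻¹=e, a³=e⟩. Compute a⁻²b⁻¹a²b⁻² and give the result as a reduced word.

Multiply left to right, reducing at each step:
  a · b⁻¹ = ab⁵
  (ab⁵) · a² = b⁵
  (b⁵) · b⁻² = b³

Answer: b³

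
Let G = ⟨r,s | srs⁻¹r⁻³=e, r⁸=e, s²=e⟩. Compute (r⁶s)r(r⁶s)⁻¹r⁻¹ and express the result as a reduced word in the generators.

[(r⁶s), r] = (r⁶s)·r·(r⁶s)⁻¹·r⁻¹.
  (r⁶s) · r = rs
  (rs) · (r⁶s) = r³
  (r³) · (r⁷) = r²

Answer: r²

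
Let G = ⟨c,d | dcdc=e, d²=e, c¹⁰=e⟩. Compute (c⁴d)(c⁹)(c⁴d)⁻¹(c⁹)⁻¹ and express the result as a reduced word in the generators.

[(c⁴d), (c⁹)] = (c⁴d)·(c⁹)·(c⁴d)⁻¹·(c⁹)⁻¹.
  (c⁴d) · (c⁹) = c⁵d
  (c⁵d) · (c⁴d) = c
  c · c = c²

Answer: c²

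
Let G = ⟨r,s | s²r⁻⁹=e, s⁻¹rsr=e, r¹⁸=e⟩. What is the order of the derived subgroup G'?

G' = [G, G] is generated by all commutators. The generator-pair commutators are: [r, s] = r².
The subgroup they normally generate is {e, r², r⁴, r⁶, r⁸, r¹⁰, r¹², r¹⁴, r¹⁶}, of order 9.
Check: |G/G'| = 36/9 = 4 is the order of the abelianisation.

Answer: 9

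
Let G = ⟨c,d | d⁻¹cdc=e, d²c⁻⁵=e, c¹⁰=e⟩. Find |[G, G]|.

G' = [G, G] is generated by all commutators. The generator-pair commutators are: [c, d] = c².
The subgroup they normally generate is {e, c², c⁴, c⁶, c⁸}, of order 5.
Check: |G/G'| = 20/5 = 4 is the order of the abelianisation.

Answer: 5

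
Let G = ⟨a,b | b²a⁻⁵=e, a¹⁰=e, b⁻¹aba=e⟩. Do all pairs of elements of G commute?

a·b = ab but b·a = a⁴b⁻¹, so a·b ≠ b·a and G is not abelian.

Answer: No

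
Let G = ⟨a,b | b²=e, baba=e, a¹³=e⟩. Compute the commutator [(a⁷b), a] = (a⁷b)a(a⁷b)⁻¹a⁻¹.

[(a⁷b), a] = (a⁷b)·a·(a⁷b)⁻¹·a⁻¹.
  (a⁷b) · a = a⁶b
  (a⁶b) · (a⁷b) = a¹²
  (a¹²) · (a¹²) = a¹¹

Answer: a¹¹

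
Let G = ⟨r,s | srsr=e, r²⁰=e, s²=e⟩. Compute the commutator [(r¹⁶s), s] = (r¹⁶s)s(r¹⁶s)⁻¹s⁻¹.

[(r¹⁶s), s] = (r¹⁶s)·s·(r¹⁶s)⁻¹·s⁻¹.
  (r¹⁶s) · s = r¹⁶
  (r¹⁶) · (r¹⁶s) = r¹²s
  (r¹²s) · s = r¹²

Answer: r¹²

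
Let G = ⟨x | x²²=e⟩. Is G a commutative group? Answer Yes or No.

G has a single generator, so G is cyclic and hence abelian.

Answer: Yes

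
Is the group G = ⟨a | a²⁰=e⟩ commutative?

G has a single generator, so G is cyclic and hence abelian.

Answer: Yes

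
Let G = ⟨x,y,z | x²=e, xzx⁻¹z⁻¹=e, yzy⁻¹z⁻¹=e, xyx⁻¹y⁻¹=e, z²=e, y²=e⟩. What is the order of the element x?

Compute successive powers until reaching e:
  x¹ = x, x² = e.
The smallest positive k with xᵏ = e is 2.

Answer: 2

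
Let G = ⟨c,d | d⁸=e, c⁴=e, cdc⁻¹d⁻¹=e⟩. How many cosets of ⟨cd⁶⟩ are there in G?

First find ord(cd⁶) by computing successive powers:
  (cd⁶)¹ = cd⁶, (cd⁶)² = c²d⁴, (cd⁶)³ = c³d², (cd⁶)⁴ = e.
So |⟨cd⁶⟩| = ord(cd⁶) = 4. With |G| = 32, by Lagrange [G : ⟨cd⁶⟩] = 32/4 = 8.

Answer: 8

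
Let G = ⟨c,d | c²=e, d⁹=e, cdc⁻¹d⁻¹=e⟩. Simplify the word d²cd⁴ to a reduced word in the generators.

Multiply left to right, reducing at each step:
  (d²) · c = cd²
  (cd²) · d⁴ = cd⁶

Answer: cd⁶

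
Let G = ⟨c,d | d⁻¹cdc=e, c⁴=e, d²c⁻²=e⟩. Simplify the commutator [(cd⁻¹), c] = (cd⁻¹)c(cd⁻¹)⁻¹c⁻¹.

[(cd⁻¹), c] = (cd⁻¹)·c·(cd⁻¹)⁻¹·c⁻¹.
  (cd⁻¹) · c = d⁻¹
  (d⁻¹) · (cd) = c³
  (c³) · (c³) = c²

Answer: c²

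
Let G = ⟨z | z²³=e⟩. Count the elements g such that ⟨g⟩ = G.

G is cyclic of order 23. An element generates G iff its order is 23, and a cyclic group of order 23 has exactly φ(23) = 22 such elements.

Answer: 22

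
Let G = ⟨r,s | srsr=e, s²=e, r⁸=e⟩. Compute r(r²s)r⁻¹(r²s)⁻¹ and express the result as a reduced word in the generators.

[r, (r²s)] = r·(r²s)·r⁻¹·(r²s)⁻¹.
  r · (r²s) = r³s
  (r³s) · (r⁷) = r⁴s
  (r⁴s) · (r²s) = r²

Answer: r²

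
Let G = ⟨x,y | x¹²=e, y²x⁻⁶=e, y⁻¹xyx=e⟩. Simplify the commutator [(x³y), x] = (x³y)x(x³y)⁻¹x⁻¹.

[(x³y), x] = (x³y)·x·(x³y)⁻¹·x⁻¹.
  (x³y) · x = x²y
  (x²y) · (x³y⁻¹) = x¹¹
  (x¹¹) · (x¹¹) = x¹⁰

Answer: x¹⁰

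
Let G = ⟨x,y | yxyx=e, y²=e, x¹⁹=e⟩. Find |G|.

Enumerate words in the generators, reducing via the relations: the distinct elements are
  {e, x, y, xy, x², x³, x⁴, x⁵, x⁶, x⁷, x⁸, x⁹, x²y, x³y, x¹², x¹³, x¹¹, x¹⁰, x¹⁴, x¹⁵, x¹⁶, x¹⁷, x¹⁸, x⁴y, x⁵y, x⁶y, x⁷y, x⁸y, x⁹y, x¹²y, x¹³y, x¹¹y, x¹⁰y, x¹⁴y, x¹⁵y, x¹⁶y, x¹⁷y, x¹⁸y}.
No further products give new elements, so |G| = 38.

Answer: 38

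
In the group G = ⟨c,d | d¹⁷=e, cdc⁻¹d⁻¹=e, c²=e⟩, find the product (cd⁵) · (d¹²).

Compute (cd⁵) · (d¹²) by multiplying left to right and reducing via the relations at each step:
  (cd⁵) · d¹² = c

Answer: c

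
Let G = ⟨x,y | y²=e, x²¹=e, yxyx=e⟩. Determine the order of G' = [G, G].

G' = [G, G] is generated by all commutators. The generator-pair commutators are: [x, y] = x².
The subgroup they normally generate is {e, x, x², x³, x⁴, x⁵, x⁶, x⁷, x⁸, x⁹, x¹⁰, x¹¹, x¹², x¹³, x¹⁴, x¹⁵, x¹⁶, x¹⁷, x¹⁸, x¹⁹, x²⁰}, of order 21.
Check: |G/G'| = 42/21 = 2 is the order of the abelianisation.

Answer: 21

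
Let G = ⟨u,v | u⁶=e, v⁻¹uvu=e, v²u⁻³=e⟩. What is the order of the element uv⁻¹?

Compute successive powers until reaching e:
  (uv⁻¹)¹ = uv⁻¹, (uv⁻¹)² = u³, (uv⁻¹)³ = uv, (uv⁻¹)⁴ = e.
The smallest positive k with (uv⁻¹)ᵏ = e is 4.

Answer: 4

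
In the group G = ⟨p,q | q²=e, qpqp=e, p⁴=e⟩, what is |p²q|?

Compute successive powers until reaching e:
  (p²q)¹ = p²q, (p²q)² = e.
The smallest positive k with (p²q)ᵏ = e is 2.

Answer: 2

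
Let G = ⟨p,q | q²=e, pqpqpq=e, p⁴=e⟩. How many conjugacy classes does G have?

The conjugacy classes (representative and size) are:
  [e] (size 1), [p³] (size 6), [p²qp²q] (size 3), [pqp³] (size 6), [qp³] (size 8).
Class equation: 1 + 6 + 3 + 6 + 8 = 24 = |G|. So G has 5 conjugacy classes.

Answer: 5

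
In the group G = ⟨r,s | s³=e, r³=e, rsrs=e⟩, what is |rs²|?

Compute successive powers until reaching e:
  (rs²)¹ = rs², (rs²)² = sr², (rs²)³ = e.
The smallest positive k with (rs²)ᵏ = e is 3.

Answer: 3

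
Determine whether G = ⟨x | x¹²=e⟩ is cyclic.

|G| = 12. The element x has order 12 (its powers give 12 distinct elements), so ⟨x⟩ = G and G is cyclic.

Answer: Yes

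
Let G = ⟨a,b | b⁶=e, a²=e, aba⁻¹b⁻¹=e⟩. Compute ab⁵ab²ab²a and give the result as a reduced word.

Multiply left to right, reducing at each step:
  a · b⁵ = ab⁵
  (ab⁵) · a = b⁵
  (b⁵) · b² = b
  b · a = ab
  (ab) · b² = ab³
  (ab³) · a = b³

Answer: b³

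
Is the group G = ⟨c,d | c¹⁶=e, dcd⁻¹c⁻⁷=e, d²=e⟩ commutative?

c·d = cd but d·c = c⁷d, so c·d ≠ d·c and G is not abelian.

Answer: No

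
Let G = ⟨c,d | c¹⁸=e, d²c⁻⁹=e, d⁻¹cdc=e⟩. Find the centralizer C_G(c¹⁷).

⟨c¹⁷⟩ ⊆ C_G(c¹⁷) since powers of c¹⁷ commute with c¹⁷; so |C_G(c¹⁷)| ≥ |⟨c¹⁷⟩| = 18.
By orbit–stabilizer, |C_G(c¹⁷)| = |G| / |conj. class of c¹⁷| = 36 / 2 = 18.
The 18 elements commuting with c¹⁷ are {e, c, c², c³, c⁴, c⁵, c⁶, c⁷, c⁸, c⁹, c¹⁰, c¹¹, c¹², c¹³, c¹⁴, c¹⁵, c¹⁶, c¹⁷}.

Answer: {e, c, c², c³, c⁴, c⁵, c⁶, c⁷, c⁸, c⁹, c¹⁰, c¹¹, c¹², c¹³, c¹⁴, c¹⁵, c¹⁶, c¹⁷}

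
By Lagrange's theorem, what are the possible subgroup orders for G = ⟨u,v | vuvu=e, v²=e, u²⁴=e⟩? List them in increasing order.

|G| = 48 = 2⁴ · 3. By Lagrange's theorem the order of any subgroup divides 48; the divisors of 48 are 1, 2, 3, 4, 6, 8, 12, 16, 24, 48.

Answer: 1, 2, 3, 4, 6, 8, 12, 16, 24, 48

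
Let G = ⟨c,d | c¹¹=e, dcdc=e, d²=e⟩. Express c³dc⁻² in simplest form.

Multiply left to right, reducing at each step:
  (c³) · d = c³d
  (c³d) · c⁻² = c⁵d

Answer: c⁵d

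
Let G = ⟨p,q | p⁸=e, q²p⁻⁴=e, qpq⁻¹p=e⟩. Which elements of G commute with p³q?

⟨p³q⟩ ⊆ C_G(p³q) since powers of p³q commute with p³q; so |C_G(p³q)| ≥ |⟨p³q⟩| = 4.
By orbit–stabilizer, |C_G(p³q)| = |G| / |conj. class of p³q| = 16 / 4 = 4.
The 4 elements commuting with p³q are {e, p⁴, p³q⁻¹, p³q}.

Answer: {e, p⁴, p³q⁻¹, p³q}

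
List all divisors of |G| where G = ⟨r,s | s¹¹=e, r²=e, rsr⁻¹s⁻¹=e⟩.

|G| = 22 = 2 · 11. By Lagrange's theorem the order of any subgroup divides 22; the divisors of 22 are 1, 2, 11, 22.

Answer: 1, 2, 11, 22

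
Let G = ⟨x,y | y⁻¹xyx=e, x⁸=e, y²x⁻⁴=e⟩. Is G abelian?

x·y = xy but y·x = x³y⁻¹, so x·y ≠ y·x and G is not abelian.

Answer: No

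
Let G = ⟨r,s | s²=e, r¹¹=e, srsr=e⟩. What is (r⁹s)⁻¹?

The order of (r⁹s) is 2 (smallest k with (r⁹s)ᵏ = e), so (r⁹s)⁻¹ = (r⁹s)¹ = r⁹s.
Check: (r⁹s) · (r⁹s) → (r⁹s) · r⁹ = s;   s · s = e, giving e as required.

Answer: r⁹s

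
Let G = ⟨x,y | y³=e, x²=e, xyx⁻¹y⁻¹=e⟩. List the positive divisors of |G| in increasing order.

|G| = 6 = 2 · 3. By Lagrange's theorem the order of any subgroup divides 6; the divisors of 6 are 1, 2, 3, 6.

Answer: 1, 2, 3, 6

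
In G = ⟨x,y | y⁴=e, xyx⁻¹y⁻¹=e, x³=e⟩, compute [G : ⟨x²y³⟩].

First find ord(x²y³) by computing successive powers:
  (x²y³)¹ = x²y³, (x²y³)² = xy², (x²y³)³ = y, (x²y³)⁴ = x², (x²y³)⁵ = xy³, (x²y³)⁶ = y², (x²y³)⁷ = x²y, (x²y³)⁸ = x, (x²y³)⁹ = y³, (x²y³)¹⁰ = x²y², (x²y³)¹¹ = xy, (x²y³)¹² = e.
So |⟨x²y³⟩| = ord(x²y³) = 12. With |G| = 12, by Lagrange [G : ⟨x²y³⟩] = 12/12 = 1.

Answer: 1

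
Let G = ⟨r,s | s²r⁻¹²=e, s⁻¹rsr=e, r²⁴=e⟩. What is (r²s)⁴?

Compute successive powers of (r²s), reducing at each step:
  (r²s)²: (r²s) · r² = s;   s · s = r¹²
  (r²s)³: (r¹²) · r² = r¹⁴;   (r¹⁴) · s = r²s⁻¹
  (r²s)⁴: (r²s⁻¹) · r² = s⁻¹;   (s⁻¹) · s = e

Answer: e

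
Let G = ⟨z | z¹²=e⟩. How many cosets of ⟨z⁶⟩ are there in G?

First find ord(z⁶) by computing successive powers:
  (z⁶)¹ = z⁶, (z⁶)² = e.
So |⟨z⁶⟩| = ord(z⁶) = 2. With |G| = 12, by Lagrange [G : ⟨z⁶⟩] = 12/2 = 6.

Answer: 6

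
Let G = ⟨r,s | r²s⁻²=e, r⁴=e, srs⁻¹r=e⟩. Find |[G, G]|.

G' = [G, G] is generated by all commutators. The generator-pair commutators are: [r, s] = r².
The subgroup they normally generate is {e, r²}, of order 2.
Check: |G/G'| = 8/2 = 4 is the order of the abelianisation.

Answer: 2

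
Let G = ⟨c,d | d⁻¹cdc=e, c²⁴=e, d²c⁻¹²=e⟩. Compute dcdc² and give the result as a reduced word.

Multiply left to right, reducing at each step:
  d · c = c¹¹d⁻¹
  (c¹¹d⁻¹) · d = c¹¹
  (c¹¹) · c² = c¹³

Answer: c¹³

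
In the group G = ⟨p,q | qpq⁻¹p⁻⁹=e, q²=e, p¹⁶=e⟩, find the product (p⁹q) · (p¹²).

Compute (p⁹q) · (p¹²) by multiplying left to right and reducing via the relations at each step:
  (p⁹q) · p¹² = p⁵q

Answer: p⁵q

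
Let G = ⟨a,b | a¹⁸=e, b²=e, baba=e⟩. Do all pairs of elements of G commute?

a·b = ab but b·a = a¹⁷b, so a·b ≠ b·a and G is not abelian.

Answer: No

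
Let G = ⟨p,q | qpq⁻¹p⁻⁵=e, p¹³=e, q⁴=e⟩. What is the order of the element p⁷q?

Compute successive powers until reaching e:
  (p⁷q)¹ = p⁷q, (p⁷q)² = p³q², (p⁷q)³ = p⁹q³, (p⁷q)⁴ = e.
The smallest positive k with (p⁷q)ᵏ = e is 4.

Answer: 4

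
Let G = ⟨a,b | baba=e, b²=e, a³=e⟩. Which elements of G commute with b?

⟨b⟩ ⊆ C_G(b) since powers of b commute with b; so |C_G(b)| ≥ |⟨b⟩| = 2.
By orbit–stabilizer, |C_G(b)| = |G| / |conj. class of b| = 6 / 3 = 2.
The 2 elements commuting with b are {e, b}.

Answer: {e, b}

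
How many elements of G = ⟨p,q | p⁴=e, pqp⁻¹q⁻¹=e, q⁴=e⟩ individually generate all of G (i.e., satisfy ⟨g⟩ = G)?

⟨g⟩ = G would require ord(g) = |G| = 16, but the maximum element order in G is 4 < 16. So G is not cyclic and no single element generates it: the count is 0.

Answer: 0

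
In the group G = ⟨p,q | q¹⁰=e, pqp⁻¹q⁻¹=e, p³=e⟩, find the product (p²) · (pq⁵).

Compute (p²) · (pq⁵) by multiplying left to right and reducing via the relations at each step:
  (p²) · p = e
  e · q⁵ = q⁵

Answer: q⁵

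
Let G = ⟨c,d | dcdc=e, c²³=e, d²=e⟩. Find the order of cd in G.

Compute successive powers until reaching e:
  (cd)¹ = cd, (cd)² = e.
The smallest positive k with (cd)ᵏ = e is 2.

Answer: 2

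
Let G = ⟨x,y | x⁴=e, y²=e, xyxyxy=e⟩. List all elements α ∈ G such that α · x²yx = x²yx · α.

⟨x²yx⟩ ⊆ C_G(x²yx) since powers of x²yx commute with x²yx; so |C_G(x²yx)| ≥ |⟨x²yx⟩| = 3.
By orbit–stabilizer, |C_G(x²yx)| = |G| / |conj. class of x²yx| = 24 / 8 = 3.
The 3 elements commuting with x²yx are {e, x²yx, x³yx²}.

Answer: {e, x²yx, x³yx²}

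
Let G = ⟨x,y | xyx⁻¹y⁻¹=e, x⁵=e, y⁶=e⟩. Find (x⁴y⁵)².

Compute successive powers of (x⁴y⁵), reducing at each step:
  (x⁴y⁵)²: (x⁴y⁵) · x⁴ = x³y⁵;   (x³y⁵) · y⁵ = x³y⁴

Answer: x³y⁴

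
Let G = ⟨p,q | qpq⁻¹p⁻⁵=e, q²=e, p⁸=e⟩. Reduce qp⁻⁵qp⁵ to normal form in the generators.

Multiply left to right, reducing at each step:
  q · p⁻⁵ = p⁷q
  (p⁷q) · q = p⁷
  (p⁷) · p⁵ = p⁴

Answer: p⁴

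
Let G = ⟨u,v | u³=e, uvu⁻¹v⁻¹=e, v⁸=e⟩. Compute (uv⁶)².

Compute successive powers of (uv⁶), reducing at each step:
  (uv⁶)²: (uv⁶) · u = u²v⁶;   (u²v⁶) · v⁶ = u²v⁴

Answer: u²v⁴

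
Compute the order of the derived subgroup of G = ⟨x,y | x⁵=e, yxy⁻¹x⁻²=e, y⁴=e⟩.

G' = [G, G] is generated by all commutators. The generator-pair commutators are: [x, y] = x⁴.
The subgroup they normally generate is {e, x, x², x³, x⁴}, of order 5.
Check: |G/G'| = 20/5 = 4 is the order of the abelianisation.

Answer: 5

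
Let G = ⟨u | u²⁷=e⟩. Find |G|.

G is generated by a single element, so G is cyclic. The relator gives u²⁷ = e and no smaller power is forced to be e, so the 27 powers {e, u, u², u³, u⁴, u⁵, u⁶, u⁷, u⁸, u⁹, u²², u²³, u²¹, u²⁰, u²⁴, u²⁵, u²⁶, u¹², u¹³, u¹¹, u¹⁰, u¹⁴, u¹⁵, u¹⁶, u¹⁷, u¹⁸, u¹⁹} are distinct. Hence |G| = 27.

Answer: 27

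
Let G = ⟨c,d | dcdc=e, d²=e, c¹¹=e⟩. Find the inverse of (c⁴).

The order of (c⁴) is 11 (smallest k with (c⁴)ᵏ = e), so (c⁴)⁻¹ = (c⁴)¹⁰ = c⁷.
Check: (c⁴) · (c⁷) → (c⁴) · c⁷ = e, giving e as required.

Answer: c⁷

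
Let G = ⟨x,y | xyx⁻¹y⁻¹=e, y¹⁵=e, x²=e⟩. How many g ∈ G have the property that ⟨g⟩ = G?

G is cyclic of order 30. An element generates G iff its order is 30, and a cyclic group of order 30 has exactly φ(30) = 8 such elements.

Answer: 8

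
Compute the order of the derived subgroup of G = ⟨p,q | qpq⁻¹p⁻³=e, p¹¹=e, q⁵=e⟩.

G' = [G, G] is generated by all commutators. The generator-pair commutators are: [p, q] = p⁹.
The subgroup they normally generate is {e, p, p², p³, p⁴, p⁵, p⁶, p⁷, p⁸, p⁹, p¹⁰}, of order 11.
Check: |G/G'| = 55/11 = 5 is the order of the abelianisation.

Answer: 11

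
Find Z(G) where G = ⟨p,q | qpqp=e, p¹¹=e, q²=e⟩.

An element z ∈ Z(G) iff z commutes with every generator.
For example e is central: e·p = p = p·e; e·q = q = q·e.
Whereas p ∉ Z(G) since p·q = pq ≠ p¹⁰q = q·p.
Checking each of the 22 elements this way gives Z(G) = {e}, of order 1.

Answer: {e}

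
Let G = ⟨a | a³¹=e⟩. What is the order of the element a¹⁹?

Compute successive powers until reaching e:
  (a¹⁹)¹ = a¹⁹, (a¹⁹)² = a⁷, (a¹⁹)³ = a²⁶, (a¹⁹)⁴ = a¹⁴, (a¹⁹)⁵ = a², (a¹⁹)⁶ = a²¹, (a¹⁹)⁷ = a⁹, (a¹⁹)⁸ = a²⁸, (a¹⁹)⁹ = a¹⁶, (a¹⁹)¹⁰ = a⁴, (a¹⁹)¹¹ = a²³, (a¹⁹)¹² = a¹¹, (a¹⁹)¹³ = a³⁰, (a¹⁹)¹⁴ = a¹⁸, (a¹⁹)¹⁵ = a⁶, (a¹⁹)¹⁶ = a²⁵, (a¹⁹)¹⁷ = a¹³, (a¹⁹)¹⁸ = a, (a¹⁹)¹⁹ = a²⁰, (a¹⁹)²⁰ = a⁸, (a¹⁹)²¹ = a²⁷, (a¹⁹)²² = a¹⁵, (a¹⁹)²³ = a³, (a¹⁹)²⁴ = a²², (a¹⁹)²⁵ = a¹⁰, (a¹⁹)²⁶ = a²⁹, (a¹⁹)²⁷ = a¹⁷, (a¹⁹)²⁸ = a⁵, (a¹⁹)²⁹ = a²⁴, (a¹⁹)³⁰ = a¹², (a¹⁹)³¹ = e.
The smallest positive k with (a¹⁹)ᵏ = e is 31.

Answer: 31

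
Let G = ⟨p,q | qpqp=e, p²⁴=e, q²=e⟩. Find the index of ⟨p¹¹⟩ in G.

First find ord(p¹¹) by computing successive powers:
  (p¹¹)¹ = p¹¹, (p¹¹)² = p²², (p¹¹)³ = p⁹, (p¹¹)⁴ = p²⁰, (p¹¹)⁵ = p⁷, (p¹¹)⁶ = p¹⁸, (p¹¹)⁷ = p⁵, (p¹¹)⁸ = p¹⁶, (p¹¹)⁹ = p³, (p¹¹)¹⁰ = p¹⁴, (p¹¹)¹¹ = p, (p¹¹)¹² = p¹², (p¹¹)¹³ = p²³, (p¹¹)¹⁴ = p¹⁰, (p¹¹)¹⁵ = p²¹, (p¹¹)¹⁶ = p⁸, (p¹¹)¹⁷ = p¹⁹, (p¹¹)¹⁸ = p⁶, (p¹¹)¹⁹ = p¹⁷, (p¹¹)²⁰ = p⁴, (p¹¹)²¹ = p¹⁵, (p¹¹)²² = p², (p¹¹)²³ = p¹³, (p¹¹)²⁴ = e.
So |⟨p¹¹⟩| = ord(p¹¹) = 24. With |G| = 48, by Lagrange [G : ⟨p¹¹⟩] = 48/24 = 2.

Answer: 2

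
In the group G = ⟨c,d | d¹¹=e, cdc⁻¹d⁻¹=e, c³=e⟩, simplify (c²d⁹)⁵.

Compute successive powers of (c²d⁹), reducing at each step:
  (c²d⁹)²: (c²d⁹) · c² = cd⁹;   (cd⁹) · d⁹ = cd⁷
  (c²d⁹)³: (cd⁷) · c² = d⁷;   (d⁷) · d⁹ = d⁵
  (c²d⁹)⁴: (d⁵) · c² = c²d⁵;   (c²d⁵) · d⁹ = c²d³
  (c²d⁹)⁵: (c²d³) · c² = cd³;   (cd³) · d⁹ = cd

Answer: cd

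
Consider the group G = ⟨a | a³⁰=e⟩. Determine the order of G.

G is generated by a single element, so G is cyclic. The relator gives a³⁰ = e and no smaller power is forced to be e, so the 30 powers {a, e, a², a³, a⁴, a⁵, a⁶, a⁷, a⁸, a⁹, a²², a²³, a²¹, a²⁰, a²⁴, a²⁵, a²⁶, a²⁷, a²⁸, a²⁹, a¹², a¹³, a¹¹, a¹⁰, a¹⁴, a¹⁵, a¹⁶, a¹⁷, a¹⁸, a¹⁹} are distinct. Hence |G| = 30.

Answer: 30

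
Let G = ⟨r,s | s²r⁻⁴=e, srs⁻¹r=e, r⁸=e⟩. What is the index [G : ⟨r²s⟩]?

First find ord(r²s) by computing successive powers:
  (r²s)¹ = r²s, (r²s)² = r⁴, (r²s)³ = r²s⁻¹, (r²s)⁴ = e.
So |⟨r²s⟩| = ord(r²s) = 4. With |G| = 16, by Lagrange [G : ⟨r²s⟩] = 16/4 = 4.

Answer: 4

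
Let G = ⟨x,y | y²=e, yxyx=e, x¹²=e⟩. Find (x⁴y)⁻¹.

The order of (x⁴y) is 2 (smallest k with (x⁴y)ᵏ = e), so (x⁴y)⁻¹ = (x⁴y)¹ = x⁴y.
Check: (x⁴y) · (x⁴y) → (x⁴y) · x⁴ = y;   y · y = e, giving e as required.

Answer: x⁴y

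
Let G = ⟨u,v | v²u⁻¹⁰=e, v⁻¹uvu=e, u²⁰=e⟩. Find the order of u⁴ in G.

Compute successive powers until reaching e:
  (u⁴)¹ = u⁴, (u⁴)² = u⁸, (u⁴)³ = u¹², (u⁴)⁴ = u¹⁶, (u⁴)⁵ = e.
The smallest positive k with (u⁴)ᵏ = e is 5.

Answer: 5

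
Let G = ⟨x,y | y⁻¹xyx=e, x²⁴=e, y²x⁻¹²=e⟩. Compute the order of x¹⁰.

Compute successive powers until reaching e:
  (x¹⁰)¹ = x¹⁰, (x¹⁰)² = x²⁰, (x¹⁰)³ = x⁶, (x¹⁰)⁴ = x¹⁶, (x¹⁰)⁵ = x², (x¹⁰)⁶ = x¹², (x¹⁰)⁷ = x²², (x¹⁰)⁸ = x⁸, (x¹⁰)⁹ = x¹⁸, (x¹⁰)¹⁰ = x⁴, (x¹⁰)¹¹ = x¹⁴, (x¹⁰)¹² = e.
The smallest positive k with (x¹⁰)ᵏ = e is 12.

Answer: 12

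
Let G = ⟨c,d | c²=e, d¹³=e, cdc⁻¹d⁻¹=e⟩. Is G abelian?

Each pair of generators commutes: c·d = cd = d·c. Since the generators pairwise commute, every element of G commutes with every other, so G is abelian.

Answer: Yes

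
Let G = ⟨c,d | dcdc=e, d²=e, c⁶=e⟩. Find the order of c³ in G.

Compute successive powers until reaching e:
  (c³)¹ = c³, (c³)² = e.
The smallest positive k with (c³)ᵏ = e is 2.

Answer: 2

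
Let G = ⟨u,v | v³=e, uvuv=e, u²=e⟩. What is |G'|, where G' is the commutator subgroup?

G' = [G, G] is generated by all commutators. The generator-pair commutators are: [u, v] = v.
The subgroup they normally generate is {e, v, v²}, of order 3.
Check: |G/G'| = 6/3 = 2 is the order of the abelianisation.

Answer: 3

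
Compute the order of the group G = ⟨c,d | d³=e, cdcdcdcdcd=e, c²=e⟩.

Enumerate words in the generators, reducing via the relations: the distinct elements are
  {c, d, e, cd, dc, d², cdc, cd², dcd, d²c, cdcd, cd²c, dcdc, dcd², d²cd, cdcdc, cdcd², cd²cd, dcd²c, d²cdc, d²cd², cdcd²c, cd²cdc, cd²cd², dcdcd², dcd²cd, d²cdcd, d²cd²c, cdcd²cd, cd²cdcd, cd²cd²c, dcdcd²c, dcd²cdc, dcd²cd², d²cdcd², d²cd²cd, cdcd²cdc, cdcd²cd², cd²cdcd², dcdcd²cd, dcd²cdcd, d²cdcd²c, d²cd²cdc, cdcd²cdcd, cd²cdcd²c, dcdcd²cd², dcd²cdcd², d²cdcd²cd, d²cd²cdcd, cdcd²cdcd², cd²cdcd²cd, dcd²cdcd²c, d²cdcd²cdc, d²cdcd²cd², d²cd²cdcd², cdcd²cdcd²c, cd²cdcd²cdc, cd²cdcd²cd², dcd²cdcd²cd, cdcd²cdcd²cd}.
No further products give new elements, so |G| = 60.

Answer: 60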